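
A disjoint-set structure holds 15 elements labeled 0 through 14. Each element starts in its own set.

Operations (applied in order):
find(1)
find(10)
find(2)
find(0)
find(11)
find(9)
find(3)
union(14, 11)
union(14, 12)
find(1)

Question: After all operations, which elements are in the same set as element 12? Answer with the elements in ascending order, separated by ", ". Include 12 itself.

Step 1: find(1) -> no change; set of 1 is {1}
Step 2: find(10) -> no change; set of 10 is {10}
Step 3: find(2) -> no change; set of 2 is {2}
Step 4: find(0) -> no change; set of 0 is {0}
Step 5: find(11) -> no change; set of 11 is {11}
Step 6: find(9) -> no change; set of 9 is {9}
Step 7: find(3) -> no change; set of 3 is {3}
Step 8: union(14, 11) -> merged; set of 14 now {11, 14}
Step 9: union(14, 12) -> merged; set of 14 now {11, 12, 14}
Step 10: find(1) -> no change; set of 1 is {1}
Component of 12: {11, 12, 14}

Answer: 11, 12, 14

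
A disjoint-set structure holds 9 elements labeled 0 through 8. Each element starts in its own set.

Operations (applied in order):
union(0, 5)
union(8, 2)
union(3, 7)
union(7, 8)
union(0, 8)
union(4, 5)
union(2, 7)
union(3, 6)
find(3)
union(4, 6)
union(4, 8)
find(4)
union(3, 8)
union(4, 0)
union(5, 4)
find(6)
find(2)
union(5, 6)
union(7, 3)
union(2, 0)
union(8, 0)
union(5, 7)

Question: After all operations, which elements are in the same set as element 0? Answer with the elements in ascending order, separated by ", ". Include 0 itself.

Answer: 0, 2, 3, 4, 5, 6, 7, 8

Derivation:
Step 1: union(0, 5) -> merged; set of 0 now {0, 5}
Step 2: union(8, 2) -> merged; set of 8 now {2, 8}
Step 3: union(3, 7) -> merged; set of 3 now {3, 7}
Step 4: union(7, 8) -> merged; set of 7 now {2, 3, 7, 8}
Step 5: union(0, 8) -> merged; set of 0 now {0, 2, 3, 5, 7, 8}
Step 6: union(4, 5) -> merged; set of 4 now {0, 2, 3, 4, 5, 7, 8}
Step 7: union(2, 7) -> already same set; set of 2 now {0, 2, 3, 4, 5, 7, 8}
Step 8: union(3, 6) -> merged; set of 3 now {0, 2, 3, 4, 5, 6, 7, 8}
Step 9: find(3) -> no change; set of 3 is {0, 2, 3, 4, 5, 6, 7, 8}
Step 10: union(4, 6) -> already same set; set of 4 now {0, 2, 3, 4, 5, 6, 7, 8}
Step 11: union(4, 8) -> already same set; set of 4 now {0, 2, 3, 4, 5, 6, 7, 8}
Step 12: find(4) -> no change; set of 4 is {0, 2, 3, 4, 5, 6, 7, 8}
Step 13: union(3, 8) -> already same set; set of 3 now {0, 2, 3, 4, 5, 6, 7, 8}
Step 14: union(4, 0) -> already same set; set of 4 now {0, 2, 3, 4, 5, 6, 7, 8}
Step 15: union(5, 4) -> already same set; set of 5 now {0, 2, 3, 4, 5, 6, 7, 8}
Step 16: find(6) -> no change; set of 6 is {0, 2, 3, 4, 5, 6, 7, 8}
Step 17: find(2) -> no change; set of 2 is {0, 2, 3, 4, 5, 6, 7, 8}
Step 18: union(5, 6) -> already same set; set of 5 now {0, 2, 3, 4, 5, 6, 7, 8}
Step 19: union(7, 3) -> already same set; set of 7 now {0, 2, 3, 4, 5, 6, 7, 8}
Step 20: union(2, 0) -> already same set; set of 2 now {0, 2, 3, 4, 5, 6, 7, 8}
Step 21: union(8, 0) -> already same set; set of 8 now {0, 2, 3, 4, 5, 6, 7, 8}
Step 22: union(5, 7) -> already same set; set of 5 now {0, 2, 3, 4, 5, 6, 7, 8}
Component of 0: {0, 2, 3, 4, 5, 6, 7, 8}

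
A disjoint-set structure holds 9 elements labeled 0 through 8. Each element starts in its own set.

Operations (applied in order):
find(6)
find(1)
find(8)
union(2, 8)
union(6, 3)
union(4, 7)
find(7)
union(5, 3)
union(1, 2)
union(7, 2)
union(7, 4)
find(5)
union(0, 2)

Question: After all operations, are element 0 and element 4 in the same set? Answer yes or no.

Step 1: find(6) -> no change; set of 6 is {6}
Step 2: find(1) -> no change; set of 1 is {1}
Step 3: find(8) -> no change; set of 8 is {8}
Step 4: union(2, 8) -> merged; set of 2 now {2, 8}
Step 5: union(6, 3) -> merged; set of 6 now {3, 6}
Step 6: union(4, 7) -> merged; set of 4 now {4, 7}
Step 7: find(7) -> no change; set of 7 is {4, 7}
Step 8: union(5, 3) -> merged; set of 5 now {3, 5, 6}
Step 9: union(1, 2) -> merged; set of 1 now {1, 2, 8}
Step 10: union(7, 2) -> merged; set of 7 now {1, 2, 4, 7, 8}
Step 11: union(7, 4) -> already same set; set of 7 now {1, 2, 4, 7, 8}
Step 12: find(5) -> no change; set of 5 is {3, 5, 6}
Step 13: union(0, 2) -> merged; set of 0 now {0, 1, 2, 4, 7, 8}
Set of 0: {0, 1, 2, 4, 7, 8}; 4 is a member.

Answer: yes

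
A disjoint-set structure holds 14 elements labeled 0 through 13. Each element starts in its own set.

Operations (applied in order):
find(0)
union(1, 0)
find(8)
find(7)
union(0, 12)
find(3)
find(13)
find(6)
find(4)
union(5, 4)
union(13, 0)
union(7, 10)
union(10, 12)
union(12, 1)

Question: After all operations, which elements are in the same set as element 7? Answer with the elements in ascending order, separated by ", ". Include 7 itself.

Step 1: find(0) -> no change; set of 0 is {0}
Step 2: union(1, 0) -> merged; set of 1 now {0, 1}
Step 3: find(8) -> no change; set of 8 is {8}
Step 4: find(7) -> no change; set of 7 is {7}
Step 5: union(0, 12) -> merged; set of 0 now {0, 1, 12}
Step 6: find(3) -> no change; set of 3 is {3}
Step 7: find(13) -> no change; set of 13 is {13}
Step 8: find(6) -> no change; set of 6 is {6}
Step 9: find(4) -> no change; set of 4 is {4}
Step 10: union(5, 4) -> merged; set of 5 now {4, 5}
Step 11: union(13, 0) -> merged; set of 13 now {0, 1, 12, 13}
Step 12: union(7, 10) -> merged; set of 7 now {7, 10}
Step 13: union(10, 12) -> merged; set of 10 now {0, 1, 7, 10, 12, 13}
Step 14: union(12, 1) -> already same set; set of 12 now {0, 1, 7, 10, 12, 13}
Component of 7: {0, 1, 7, 10, 12, 13}

Answer: 0, 1, 7, 10, 12, 13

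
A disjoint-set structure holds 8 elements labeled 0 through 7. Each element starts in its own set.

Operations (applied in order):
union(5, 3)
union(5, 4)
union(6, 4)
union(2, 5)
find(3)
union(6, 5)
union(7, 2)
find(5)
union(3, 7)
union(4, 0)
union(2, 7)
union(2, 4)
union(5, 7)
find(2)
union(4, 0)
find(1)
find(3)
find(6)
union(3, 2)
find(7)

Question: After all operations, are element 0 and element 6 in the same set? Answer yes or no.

Step 1: union(5, 3) -> merged; set of 5 now {3, 5}
Step 2: union(5, 4) -> merged; set of 5 now {3, 4, 5}
Step 3: union(6, 4) -> merged; set of 6 now {3, 4, 5, 6}
Step 4: union(2, 5) -> merged; set of 2 now {2, 3, 4, 5, 6}
Step 5: find(3) -> no change; set of 3 is {2, 3, 4, 5, 6}
Step 6: union(6, 5) -> already same set; set of 6 now {2, 3, 4, 5, 6}
Step 7: union(7, 2) -> merged; set of 7 now {2, 3, 4, 5, 6, 7}
Step 8: find(5) -> no change; set of 5 is {2, 3, 4, 5, 6, 7}
Step 9: union(3, 7) -> already same set; set of 3 now {2, 3, 4, 5, 6, 7}
Step 10: union(4, 0) -> merged; set of 4 now {0, 2, 3, 4, 5, 6, 7}
Step 11: union(2, 7) -> already same set; set of 2 now {0, 2, 3, 4, 5, 6, 7}
Step 12: union(2, 4) -> already same set; set of 2 now {0, 2, 3, 4, 5, 6, 7}
Step 13: union(5, 7) -> already same set; set of 5 now {0, 2, 3, 4, 5, 6, 7}
Step 14: find(2) -> no change; set of 2 is {0, 2, 3, 4, 5, 6, 7}
Step 15: union(4, 0) -> already same set; set of 4 now {0, 2, 3, 4, 5, 6, 7}
Step 16: find(1) -> no change; set of 1 is {1}
Step 17: find(3) -> no change; set of 3 is {0, 2, 3, 4, 5, 6, 7}
Step 18: find(6) -> no change; set of 6 is {0, 2, 3, 4, 5, 6, 7}
Step 19: union(3, 2) -> already same set; set of 3 now {0, 2, 3, 4, 5, 6, 7}
Step 20: find(7) -> no change; set of 7 is {0, 2, 3, 4, 5, 6, 7}
Set of 0: {0, 2, 3, 4, 5, 6, 7}; 6 is a member.

Answer: yes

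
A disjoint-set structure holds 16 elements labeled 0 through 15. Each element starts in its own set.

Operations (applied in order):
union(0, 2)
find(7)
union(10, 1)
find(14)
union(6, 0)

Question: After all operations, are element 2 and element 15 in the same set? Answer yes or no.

Answer: no

Derivation:
Step 1: union(0, 2) -> merged; set of 0 now {0, 2}
Step 2: find(7) -> no change; set of 7 is {7}
Step 3: union(10, 1) -> merged; set of 10 now {1, 10}
Step 4: find(14) -> no change; set of 14 is {14}
Step 5: union(6, 0) -> merged; set of 6 now {0, 2, 6}
Set of 2: {0, 2, 6}; 15 is not a member.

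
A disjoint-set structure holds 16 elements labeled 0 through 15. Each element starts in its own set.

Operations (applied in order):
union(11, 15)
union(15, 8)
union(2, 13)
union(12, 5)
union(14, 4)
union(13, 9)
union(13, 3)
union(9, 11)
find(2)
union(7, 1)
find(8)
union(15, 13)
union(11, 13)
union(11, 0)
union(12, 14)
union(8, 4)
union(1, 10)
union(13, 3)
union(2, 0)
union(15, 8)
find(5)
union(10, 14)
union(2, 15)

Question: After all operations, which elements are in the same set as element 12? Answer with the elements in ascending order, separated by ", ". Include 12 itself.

Answer: 0, 1, 2, 3, 4, 5, 7, 8, 9, 10, 11, 12, 13, 14, 15

Derivation:
Step 1: union(11, 15) -> merged; set of 11 now {11, 15}
Step 2: union(15, 8) -> merged; set of 15 now {8, 11, 15}
Step 3: union(2, 13) -> merged; set of 2 now {2, 13}
Step 4: union(12, 5) -> merged; set of 12 now {5, 12}
Step 5: union(14, 4) -> merged; set of 14 now {4, 14}
Step 6: union(13, 9) -> merged; set of 13 now {2, 9, 13}
Step 7: union(13, 3) -> merged; set of 13 now {2, 3, 9, 13}
Step 8: union(9, 11) -> merged; set of 9 now {2, 3, 8, 9, 11, 13, 15}
Step 9: find(2) -> no change; set of 2 is {2, 3, 8, 9, 11, 13, 15}
Step 10: union(7, 1) -> merged; set of 7 now {1, 7}
Step 11: find(8) -> no change; set of 8 is {2, 3, 8, 9, 11, 13, 15}
Step 12: union(15, 13) -> already same set; set of 15 now {2, 3, 8, 9, 11, 13, 15}
Step 13: union(11, 13) -> already same set; set of 11 now {2, 3, 8, 9, 11, 13, 15}
Step 14: union(11, 0) -> merged; set of 11 now {0, 2, 3, 8, 9, 11, 13, 15}
Step 15: union(12, 14) -> merged; set of 12 now {4, 5, 12, 14}
Step 16: union(8, 4) -> merged; set of 8 now {0, 2, 3, 4, 5, 8, 9, 11, 12, 13, 14, 15}
Step 17: union(1, 10) -> merged; set of 1 now {1, 7, 10}
Step 18: union(13, 3) -> already same set; set of 13 now {0, 2, 3, 4, 5, 8, 9, 11, 12, 13, 14, 15}
Step 19: union(2, 0) -> already same set; set of 2 now {0, 2, 3, 4, 5, 8, 9, 11, 12, 13, 14, 15}
Step 20: union(15, 8) -> already same set; set of 15 now {0, 2, 3, 4, 5, 8, 9, 11, 12, 13, 14, 15}
Step 21: find(5) -> no change; set of 5 is {0, 2, 3, 4, 5, 8, 9, 11, 12, 13, 14, 15}
Step 22: union(10, 14) -> merged; set of 10 now {0, 1, 2, 3, 4, 5, 7, 8, 9, 10, 11, 12, 13, 14, 15}
Step 23: union(2, 15) -> already same set; set of 2 now {0, 1, 2, 3, 4, 5, 7, 8, 9, 10, 11, 12, 13, 14, 15}
Component of 12: {0, 1, 2, 3, 4, 5, 7, 8, 9, 10, 11, 12, 13, 14, 15}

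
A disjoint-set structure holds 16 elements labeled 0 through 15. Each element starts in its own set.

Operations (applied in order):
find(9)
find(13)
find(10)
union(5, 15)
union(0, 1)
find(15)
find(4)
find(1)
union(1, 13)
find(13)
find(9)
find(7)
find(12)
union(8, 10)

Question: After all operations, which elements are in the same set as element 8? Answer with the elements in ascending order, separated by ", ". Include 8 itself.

Answer: 8, 10

Derivation:
Step 1: find(9) -> no change; set of 9 is {9}
Step 2: find(13) -> no change; set of 13 is {13}
Step 3: find(10) -> no change; set of 10 is {10}
Step 4: union(5, 15) -> merged; set of 5 now {5, 15}
Step 5: union(0, 1) -> merged; set of 0 now {0, 1}
Step 6: find(15) -> no change; set of 15 is {5, 15}
Step 7: find(4) -> no change; set of 4 is {4}
Step 8: find(1) -> no change; set of 1 is {0, 1}
Step 9: union(1, 13) -> merged; set of 1 now {0, 1, 13}
Step 10: find(13) -> no change; set of 13 is {0, 1, 13}
Step 11: find(9) -> no change; set of 9 is {9}
Step 12: find(7) -> no change; set of 7 is {7}
Step 13: find(12) -> no change; set of 12 is {12}
Step 14: union(8, 10) -> merged; set of 8 now {8, 10}
Component of 8: {8, 10}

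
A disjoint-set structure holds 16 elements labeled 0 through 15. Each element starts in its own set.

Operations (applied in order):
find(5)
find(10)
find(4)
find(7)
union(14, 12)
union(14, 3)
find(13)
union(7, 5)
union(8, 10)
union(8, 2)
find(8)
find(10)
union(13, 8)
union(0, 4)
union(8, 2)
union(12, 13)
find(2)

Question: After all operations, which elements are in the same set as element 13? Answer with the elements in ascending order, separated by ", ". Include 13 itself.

Step 1: find(5) -> no change; set of 5 is {5}
Step 2: find(10) -> no change; set of 10 is {10}
Step 3: find(4) -> no change; set of 4 is {4}
Step 4: find(7) -> no change; set of 7 is {7}
Step 5: union(14, 12) -> merged; set of 14 now {12, 14}
Step 6: union(14, 3) -> merged; set of 14 now {3, 12, 14}
Step 7: find(13) -> no change; set of 13 is {13}
Step 8: union(7, 5) -> merged; set of 7 now {5, 7}
Step 9: union(8, 10) -> merged; set of 8 now {8, 10}
Step 10: union(8, 2) -> merged; set of 8 now {2, 8, 10}
Step 11: find(8) -> no change; set of 8 is {2, 8, 10}
Step 12: find(10) -> no change; set of 10 is {2, 8, 10}
Step 13: union(13, 8) -> merged; set of 13 now {2, 8, 10, 13}
Step 14: union(0, 4) -> merged; set of 0 now {0, 4}
Step 15: union(8, 2) -> already same set; set of 8 now {2, 8, 10, 13}
Step 16: union(12, 13) -> merged; set of 12 now {2, 3, 8, 10, 12, 13, 14}
Step 17: find(2) -> no change; set of 2 is {2, 3, 8, 10, 12, 13, 14}
Component of 13: {2, 3, 8, 10, 12, 13, 14}

Answer: 2, 3, 8, 10, 12, 13, 14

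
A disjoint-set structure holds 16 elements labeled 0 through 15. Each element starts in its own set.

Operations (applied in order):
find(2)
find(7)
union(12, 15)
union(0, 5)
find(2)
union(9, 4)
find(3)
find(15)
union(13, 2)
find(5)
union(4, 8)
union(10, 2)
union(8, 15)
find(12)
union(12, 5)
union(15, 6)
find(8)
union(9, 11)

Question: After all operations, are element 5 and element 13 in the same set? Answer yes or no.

Step 1: find(2) -> no change; set of 2 is {2}
Step 2: find(7) -> no change; set of 7 is {7}
Step 3: union(12, 15) -> merged; set of 12 now {12, 15}
Step 4: union(0, 5) -> merged; set of 0 now {0, 5}
Step 5: find(2) -> no change; set of 2 is {2}
Step 6: union(9, 4) -> merged; set of 9 now {4, 9}
Step 7: find(3) -> no change; set of 3 is {3}
Step 8: find(15) -> no change; set of 15 is {12, 15}
Step 9: union(13, 2) -> merged; set of 13 now {2, 13}
Step 10: find(5) -> no change; set of 5 is {0, 5}
Step 11: union(4, 8) -> merged; set of 4 now {4, 8, 9}
Step 12: union(10, 2) -> merged; set of 10 now {2, 10, 13}
Step 13: union(8, 15) -> merged; set of 8 now {4, 8, 9, 12, 15}
Step 14: find(12) -> no change; set of 12 is {4, 8, 9, 12, 15}
Step 15: union(12, 5) -> merged; set of 12 now {0, 4, 5, 8, 9, 12, 15}
Step 16: union(15, 6) -> merged; set of 15 now {0, 4, 5, 6, 8, 9, 12, 15}
Step 17: find(8) -> no change; set of 8 is {0, 4, 5, 6, 8, 9, 12, 15}
Step 18: union(9, 11) -> merged; set of 9 now {0, 4, 5, 6, 8, 9, 11, 12, 15}
Set of 5: {0, 4, 5, 6, 8, 9, 11, 12, 15}; 13 is not a member.

Answer: no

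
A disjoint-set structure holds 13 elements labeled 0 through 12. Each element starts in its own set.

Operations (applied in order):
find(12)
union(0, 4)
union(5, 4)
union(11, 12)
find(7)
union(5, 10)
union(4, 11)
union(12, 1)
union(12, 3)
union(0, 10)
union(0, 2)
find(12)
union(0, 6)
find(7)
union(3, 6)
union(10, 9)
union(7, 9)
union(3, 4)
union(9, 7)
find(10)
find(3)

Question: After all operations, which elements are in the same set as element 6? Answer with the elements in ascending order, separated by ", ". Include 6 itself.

Step 1: find(12) -> no change; set of 12 is {12}
Step 2: union(0, 4) -> merged; set of 0 now {0, 4}
Step 3: union(5, 4) -> merged; set of 5 now {0, 4, 5}
Step 4: union(11, 12) -> merged; set of 11 now {11, 12}
Step 5: find(7) -> no change; set of 7 is {7}
Step 6: union(5, 10) -> merged; set of 5 now {0, 4, 5, 10}
Step 7: union(4, 11) -> merged; set of 4 now {0, 4, 5, 10, 11, 12}
Step 8: union(12, 1) -> merged; set of 12 now {0, 1, 4, 5, 10, 11, 12}
Step 9: union(12, 3) -> merged; set of 12 now {0, 1, 3, 4, 5, 10, 11, 12}
Step 10: union(0, 10) -> already same set; set of 0 now {0, 1, 3, 4, 5, 10, 11, 12}
Step 11: union(0, 2) -> merged; set of 0 now {0, 1, 2, 3, 4, 5, 10, 11, 12}
Step 12: find(12) -> no change; set of 12 is {0, 1, 2, 3, 4, 5, 10, 11, 12}
Step 13: union(0, 6) -> merged; set of 0 now {0, 1, 2, 3, 4, 5, 6, 10, 11, 12}
Step 14: find(7) -> no change; set of 7 is {7}
Step 15: union(3, 6) -> already same set; set of 3 now {0, 1, 2, 3, 4, 5, 6, 10, 11, 12}
Step 16: union(10, 9) -> merged; set of 10 now {0, 1, 2, 3, 4, 5, 6, 9, 10, 11, 12}
Step 17: union(7, 9) -> merged; set of 7 now {0, 1, 2, 3, 4, 5, 6, 7, 9, 10, 11, 12}
Step 18: union(3, 4) -> already same set; set of 3 now {0, 1, 2, 3, 4, 5, 6, 7, 9, 10, 11, 12}
Step 19: union(9, 7) -> already same set; set of 9 now {0, 1, 2, 3, 4, 5, 6, 7, 9, 10, 11, 12}
Step 20: find(10) -> no change; set of 10 is {0, 1, 2, 3, 4, 5, 6, 7, 9, 10, 11, 12}
Step 21: find(3) -> no change; set of 3 is {0, 1, 2, 3, 4, 5, 6, 7, 9, 10, 11, 12}
Component of 6: {0, 1, 2, 3, 4, 5, 6, 7, 9, 10, 11, 12}

Answer: 0, 1, 2, 3, 4, 5, 6, 7, 9, 10, 11, 12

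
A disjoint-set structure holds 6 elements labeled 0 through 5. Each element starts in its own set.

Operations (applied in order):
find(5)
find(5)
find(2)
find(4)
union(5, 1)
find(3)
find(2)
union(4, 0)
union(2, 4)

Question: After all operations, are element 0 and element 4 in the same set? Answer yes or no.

Step 1: find(5) -> no change; set of 5 is {5}
Step 2: find(5) -> no change; set of 5 is {5}
Step 3: find(2) -> no change; set of 2 is {2}
Step 4: find(4) -> no change; set of 4 is {4}
Step 5: union(5, 1) -> merged; set of 5 now {1, 5}
Step 6: find(3) -> no change; set of 3 is {3}
Step 7: find(2) -> no change; set of 2 is {2}
Step 8: union(4, 0) -> merged; set of 4 now {0, 4}
Step 9: union(2, 4) -> merged; set of 2 now {0, 2, 4}
Set of 0: {0, 2, 4}; 4 is a member.

Answer: yes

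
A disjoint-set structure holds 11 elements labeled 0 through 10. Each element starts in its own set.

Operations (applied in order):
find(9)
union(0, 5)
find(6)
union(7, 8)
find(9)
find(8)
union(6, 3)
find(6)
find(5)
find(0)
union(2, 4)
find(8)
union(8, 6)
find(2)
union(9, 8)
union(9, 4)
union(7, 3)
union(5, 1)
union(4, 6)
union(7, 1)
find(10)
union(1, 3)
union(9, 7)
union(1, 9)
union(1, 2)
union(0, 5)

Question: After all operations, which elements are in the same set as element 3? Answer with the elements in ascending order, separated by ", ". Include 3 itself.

Step 1: find(9) -> no change; set of 9 is {9}
Step 2: union(0, 5) -> merged; set of 0 now {0, 5}
Step 3: find(6) -> no change; set of 6 is {6}
Step 4: union(7, 8) -> merged; set of 7 now {7, 8}
Step 5: find(9) -> no change; set of 9 is {9}
Step 6: find(8) -> no change; set of 8 is {7, 8}
Step 7: union(6, 3) -> merged; set of 6 now {3, 6}
Step 8: find(6) -> no change; set of 6 is {3, 6}
Step 9: find(5) -> no change; set of 5 is {0, 5}
Step 10: find(0) -> no change; set of 0 is {0, 5}
Step 11: union(2, 4) -> merged; set of 2 now {2, 4}
Step 12: find(8) -> no change; set of 8 is {7, 8}
Step 13: union(8, 6) -> merged; set of 8 now {3, 6, 7, 8}
Step 14: find(2) -> no change; set of 2 is {2, 4}
Step 15: union(9, 8) -> merged; set of 9 now {3, 6, 7, 8, 9}
Step 16: union(9, 4) -> merged; set of 9 now {2, 3, 4, 6, 7, 8, 9}
Step 17: union(7, 3) -> already same set; set of 7 now {2, 3, 4, 6, 7, 8, 9}
Step 18: union(5, 1) -> merged; set of 5 now {0, 1, 5}
Step 19: union(4, 6) -> already same set; set of 4 now {2, 3, 4, 6, 7, 8, 9}
Step 20: union(7, 1) -> merged; set of 7 now {0, 1, 2, 3, 4, 5, 6, 7, 8, 9}
Step 21: find(10) -> no change; set of 10 is {10}
Step 22: union(1, 3) -> already same set; set of 1 now {0, 1, 2, 3, 4, 5, 6, 7, 8, 9}
Step 23: union(9, 7) -> already same set; set of 9 now {0, 1, 2, 3, 4, 5, 6, 7, 8, 9}
Step 24: union(1, 9) -> already same set; set of 1 now {0, 1, 2, 3, 4, 5, 6, 7, 8, 9}
Step 25: union(1, 2) -> already same set; set of 1 now {0, 1, 2, 3, 4, 5, 6, 7, 8, 9}
Step 26: union(0, 5) -> already same set; set of 0 now {0, 1, 2, 3, 4, 5, 6, 7, 8, 9}
Component of 3: {0, 1, 2, 3, 4, 5, 6, 7, 8, 9}

Answer: 0, 1, 2, 3, 4, 5, 6, 7, 8, 9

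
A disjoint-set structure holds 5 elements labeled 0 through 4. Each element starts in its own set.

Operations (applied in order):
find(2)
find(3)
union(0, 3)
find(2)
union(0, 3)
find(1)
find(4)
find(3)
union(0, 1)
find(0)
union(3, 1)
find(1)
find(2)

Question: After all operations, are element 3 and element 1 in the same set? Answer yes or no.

Step 1: find(2) -> no change; set of 2 is {2}
Step 2: find(3) -> no change; set of 3 is {3}
Step 3: union(0, 3) -> merged; set of 0 now {0, 3}
Step 4: find(2) -> no change; set of 2 is {2}
Step 5: union(0, 3) -> already same set; set of 0 now {0, 3}
Step 6: find(1) -> no change; set of 1 is {1}
Step 7: find(4) -> no change; set of 4 is {4}
Step 8: find(3) -> no change; set of 3 is {0, 3}
Step 9: union(0, 1) -> merged; set of 0 now {0, 1, 3}
Step 10: find(0) -> no change; set of 0 is {0, 1, 3}
Step 11: union(3, 1) -> already same set; set of 3 now {0, 1, 3}
Step 12: find(1) -> no change; set of 1 is {0, 1, 3}
Step 13: find(2) -> no change; set of 2 is {2}
Set of 3: {0, 1, 3}; 1 is a member.

Answer: yes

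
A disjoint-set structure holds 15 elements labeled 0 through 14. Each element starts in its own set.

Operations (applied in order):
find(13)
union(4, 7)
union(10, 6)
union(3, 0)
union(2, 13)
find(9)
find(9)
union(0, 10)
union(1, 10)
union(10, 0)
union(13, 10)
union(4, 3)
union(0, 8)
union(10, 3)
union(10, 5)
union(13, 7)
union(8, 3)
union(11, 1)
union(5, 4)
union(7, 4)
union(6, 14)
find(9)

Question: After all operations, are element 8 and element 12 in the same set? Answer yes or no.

Answer: no

Derivation:
Step 1: find(13) -> no change; set of 13 is {13}
Step 2: union(4, 7) -> merged; set of 4 now {4, 7}
Step 3: union(10, 6) -> merged; set of 10 now {6, 10}
Step 4: union(3, 0) -> merged; set of 3 now {0, 3}
Step 5: union(2, 13) -> merged; set of 2 now {2, 13}
Step 6: find(9) -> no change; set of 9 is {9}
Step 7: find(9) -> no change; set of 9 is {9}
Step 8: union(0, 10) -> merged; set of 0 now {0, 3, 6, 10}
Step 9: union(1, 10) -> merged; set of 1 now {0, 1, 3, 6, 10}
Step 10: union(10, 0) -> already same set; set of 10 now {0, 1, 3, 6, 10}
Step 11: union(13, 10) -> merged; set of 13 now {0, 1, 2, 3, 6, 10, 13}
Step 12: union(4, 3) -> merged; set of 4 now {0, 1, 2, 3, 4, 6, 7, 10, 13}
Step 13: union(0, 8) -> merged; set of 0 now {0, 1, 2, 3, 4, 6, 7, 8, 10, 13}
Step 14: union(10, 3) -> already same set; set of 10 now {0, 1, 2, 3, 4, 6, 7, 8, 10, 13}
Step 15: union(10, 5) -> merged; set of 10 now {0, 1, 2, 3, 4, 5, 6, 7, 8, 10, 13}
Step 16: union(13, 7) -> already same set; set of 13 now {0, 1, 2, 3, 4, 5, 6, 7, 8, 10, 13}
Step 17: union(8, 3) -> already same set; set of 8 now {0, 1, 2, 3, 4, 5, 6, 7, 8, 10, 13}
Step 18: union(11, 1) -> merged; set of 11 now {0, 1, 2, 3, 4, 5, 6, 7, 8, 10, 11, 13}
Step 19: union(5, 4) -> already same set; set of 5 now {0, 1, 2, 3, 4, 5, 6, 7, 8, 10, 11, 13}
Step 20: union(7, 4) -> already same set; set of 7 now {0, 1, 2, 3, 4, 5, 6, 7, 8, 10, 11, 13}
Step 21: union(6, 14) -> merged; set of 6 now {0, 1, 2, 3, 4, 5, 6, 7, 8, 10, 11, 13, 14}
Step 22: find(9) -> no change; set of 9 is {9}
Set of 8: {0, 1, 2, 3, 4, 5, 6, 7, 8, 10, 11, 13, 14}; 12 is not a member.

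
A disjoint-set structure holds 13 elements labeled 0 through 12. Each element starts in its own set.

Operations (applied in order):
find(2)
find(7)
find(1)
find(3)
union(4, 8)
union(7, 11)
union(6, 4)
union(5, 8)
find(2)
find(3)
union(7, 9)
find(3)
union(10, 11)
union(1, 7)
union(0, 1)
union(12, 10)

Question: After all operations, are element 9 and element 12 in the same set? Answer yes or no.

Answer: yes

Derivation:
Step 1: find(2) -> no change; set of 2 is {2}
Step 2: find(7) -> no change; set of 7 is {7}
Step 3: find(1) -> no change; set of 1 is {1}
Step 4: find(3) -> no change; set of 3 is {3}
Step 5: union(4, 8) -> merged; set of 4 now {4, 8}
Step 6: union(7, 11) -> merged; set of 7 now {7, 11}
Step 7: union(6, 4) -> merged; set of 6 now {4, 6, 8}
Step 8: union(5, 8) -> merged; set of 5 now {4, 5, 6, 8}
Step 9: find(2) -> no change; set of 2 is {2}
Step 10: find(3) -> no change; set of 3 is {3}
Step 11: union(7, 9) -> merged; set of 7 now {7, 9, 11}
Step 12: find(3) -> no change; set of 3 is {3}
Step 13: union(10, 11) -> merged; set of 10 now {7, 9, 10, 11}
Step 14: union(1, 7) -> merged; set of 1 now {1, 7, 9, 10, 11}
Step 15: union(0, 1) -> merged; set of 0 now {0, 1, 7, 9, 10, 11}
Step 16: union(12, 10) -> merged; set of 12 now {0, 1, 7, 9, 10, 11, 12}
Set of 9: {0, 1, 7, 9, 10, 11, 12}; 12 is a member.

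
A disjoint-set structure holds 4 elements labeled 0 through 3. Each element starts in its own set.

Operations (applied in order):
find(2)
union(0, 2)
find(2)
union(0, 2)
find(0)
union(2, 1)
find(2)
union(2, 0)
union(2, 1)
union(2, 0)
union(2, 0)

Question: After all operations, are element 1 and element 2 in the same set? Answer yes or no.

Answer: yes

Derivation:
Step 1: find(2) -> no change; set of 2 is {2}
Step 2: union(0, 2) -> merged; set of 0 now {0, 2}
Step 3: find(2) -> no change; set of 2 is {0, 2}
Step 4: union(0, 2) -> already same set; set of 0 now {0, 2}
Step 5: find(0) -> no change; set of 0 is {0, 2}
Step 6: union(2, 1) -> merged; set of 2 now {0, 1, 2}
Step 7: find(2) -> no change; set of 2 is {0, 1, 2}
Step 8: union(2, 0) -> already same set; set of 2 now {0, 1, 2}
Step 9: union(2, 1) -> already same set; set of 2 now {0, 1, 2}
Step 10: union(2, 0) -> already same set; set of 2 now {0, 1, 2}
Step 11: union(2, 0) -> already same set; set of 2 now {0, 1, 2}
Set of 1: {0, 1, 2}; 2 is a member.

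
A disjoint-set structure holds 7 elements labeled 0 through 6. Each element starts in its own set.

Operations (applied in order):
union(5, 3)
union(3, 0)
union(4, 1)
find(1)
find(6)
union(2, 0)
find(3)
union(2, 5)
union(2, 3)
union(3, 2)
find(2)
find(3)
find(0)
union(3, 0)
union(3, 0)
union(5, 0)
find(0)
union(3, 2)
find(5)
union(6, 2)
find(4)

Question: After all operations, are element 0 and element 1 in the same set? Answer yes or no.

Step 1: union(5, 3) -> merged; set of 5 now {3, 5}
Step 2: union(3, 0) -> merged; set of 3 now {0, 3, 5}
Step 3: union(4, 1) -> merged; set of 4 now {1, 4}
Step 4: find(1) -> no change; set of 1 is {1, 4}
Step 5: find(6) -> no change; set of 6 is {6}
Step 6: union(2, 0) -> merged; set of 2 now {0, 2, 3, 5}
Step 7: find(3) -> no change; set of 3 is {0, 2, 3, 5}
Step 8: union(2, 5) -> already same set; set of 2 now {0, 2, 3, 5}
Step 9: union(2, 3) -> already same set; set of 2 now {0, 2, 3, 5}
Step 10: union(3, 2) -> already same set; set of 3 now {0, 2, 3, 5}
Step 11: find(2) -> no change; set of 2 is {0, 2, 3, 5}
Step 12: find(3) -> no change; set of 3 is {0, 2, 3, 5}
Step 13: find(0) -> no change; set of 0 is {0, 2, 3, 5}
Step 14: union(3, 0) -> already same set; set of 3 now {0, 2, 3, 5}
Step 15: union(3, 0) -> already same set; set of 3 now {0, 2, 3, 5}
Step 16: union(5, 0) -> already same set; set of 5 now {0, 2, 3, 5}
Step 17: find(0) -> no change; set of 0 is {0, 2, 3, 5}
Step 18: union(3, 2) -> already same set; set of 3 now {0, 2, 3, 5}
Step 19: find(5) -> no change; set of 5 is {0, 2, 3, 5}
Step 20: union(6, 2) -> merged; set of 6 now {0, 2, 3, 5, 6}
Step 21: find(4) -> no change; set of 4 is {1, 4}
Set of 0: {0, 2, 3, 5, 6}; 1 is not a member.

Answer: no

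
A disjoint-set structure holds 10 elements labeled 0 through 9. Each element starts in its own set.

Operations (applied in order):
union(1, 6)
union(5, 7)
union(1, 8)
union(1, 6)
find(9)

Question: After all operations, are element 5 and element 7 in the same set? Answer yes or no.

Step 1: union(1, 6) -> merged; set of 1 now {1, 6}
Step 2: union(5, 7) -> merged; set of 5 now {5, 7}
Step 3: union(1, 8) -> merged; set of 1 now {1, 6, 8}
Step 4: union(1, 6) -> already same set; set of 1 now {1, 6, 8}
Step 5: find(9) -> no change; set of 9 is {9}
Set of 5: {5, 7}; 7 is a member.

Answer: yes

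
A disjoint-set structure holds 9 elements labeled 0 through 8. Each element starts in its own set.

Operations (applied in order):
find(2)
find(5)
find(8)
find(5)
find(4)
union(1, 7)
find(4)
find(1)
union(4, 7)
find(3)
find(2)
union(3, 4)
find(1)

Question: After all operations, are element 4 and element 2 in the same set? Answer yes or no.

Answer: no

Derivation:
Step 1: find(2) -> no change; set of 2 is {2}
Step 2: find(5) -> no change; set of 5 is {5}
Step 3: find(8) -> no change; set of 8 is {8}
Step 4: find(5) -> no change; set of 5 is {5}
Step 5: find(4) -> no change; set of 4 is {4}
Step 6: union(1, 7) -> merged; set of 1 now {1, 7}
Step 7: find(4) -> no change; set of 4 is {4}
Step 8: find(1) -> no change; set of 1 is {1, 7}
Step 9: union(4, 7) -> merged; set of 4 now {1, 4, 7}
Step 10: find(3) -> no change; set of 3 is {3}
Step 11: find(2) -> no change; set of 2 is {2}
Step 12: union(3, 4) -> merged; set of 3 now {1, 3, 4, 7}
Step 13: find(1) -> no change; set of 1 is {1, 3, 4, 7}
Set of 4: {1, 3, 4, 7}; 2 is not a member.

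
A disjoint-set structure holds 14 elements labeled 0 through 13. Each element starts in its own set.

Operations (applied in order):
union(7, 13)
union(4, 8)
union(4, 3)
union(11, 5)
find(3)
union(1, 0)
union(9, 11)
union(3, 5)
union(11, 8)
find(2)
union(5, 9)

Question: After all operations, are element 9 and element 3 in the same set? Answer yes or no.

Answer: yes

Derivation:
Step 1: union(7, 13) -> merged; set of 7 now {7, 13}
Step 2: union(4, 8) -> merged; set of 4 now {4, 8}
Step 3: union(4, 3) -> merged; set of 4 now {3, 4, 8}
Step 4: union(11, 5) -> merged; set of 11 now {5, 11}
Step 5: find(3) -> no change; set of 3 is {3, 4, 8}
Step 6: union(1, 0) -> merged; set of 1 now {0, 1}
Step 7: union(9, 11) -> merged; set of 9 now {5, 9, 11}
Step 8: union(3, 5) -> merged; set of 3 now {3, 4, 5, 8, 9, 11}
Step 9: union(11, 8) -> already same set; set of 11 now {3, 4, 5, 8, 9, 11}
Step 10: find(2) -> no change; set of 2 is {2}
Step 11: union(5, 9) -> already same set; set of 5 now {3, 4, 5, 8, 9, 11}
Set of 9: {3, 4, 5, 8, 9, 11}; 3 is a member.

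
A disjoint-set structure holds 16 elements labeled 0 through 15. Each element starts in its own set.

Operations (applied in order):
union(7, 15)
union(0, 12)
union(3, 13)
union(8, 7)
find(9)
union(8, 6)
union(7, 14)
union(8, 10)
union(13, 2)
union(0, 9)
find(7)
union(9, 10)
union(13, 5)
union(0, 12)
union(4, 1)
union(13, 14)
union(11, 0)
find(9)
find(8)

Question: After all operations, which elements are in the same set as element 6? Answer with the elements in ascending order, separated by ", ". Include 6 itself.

Step 1: union(7, 15) -> merged; set of 7 now {7, 15}
Step 2: union(0, 12) -> merged; set of 0 now {0, 12}
Step 3: union(3, 13) -> merged; set of 3 now {3, 13}
Step 4: union(8, 7) -> merged; set of 8 now {7, 8, 15}
Step 5: find(9) -> no change; set of 9 is {9}
Step 6: union(8, 6) -> merged; set of 8 now {6, 7, 8, 15}
Step 7: union(7, 14) -> merged; set of 7 now {6, 7, 8, 14, 15}
Step 8: union(8, 10) -> merged; set of 8 now {6, 7, 8, 10, 14, 15}
Step 9: union(13, 2) -> merged; set of 13 now {2, 3, 13}
Step 10: union(0, 9) -> merged; set of 0 now {0, 9, 12}
Step 11: find(7) -> no change; set of 7 is {6, 7, 8, 10, 14, 15}
Step 12: union(9, 10) -> merged; set of 9 now {0, 6, 7, 8, 9, 10, 12, 14, 15}
Step 13: union(13, 5) -> merged; set of 13 now {2, 3, 5, 13}
Step 14: union(0, 12) -> already same set; set of 0 now {0, 6, 7, 8, 9, 10, 12, 14, 15}
Step 15: union(4, 1) -> merged; set of 4 now {1, 4}
Step 16: union(13, 14) -> merged; set of 13 now {0, 2, 3, 5, 6, 7, 8, 9, 10, 12, 13, 14, 15}
Step 17: union(11, 0) -> merged; set of 11 now {0, 2, 3, 5, 6, 7, 8, 9, 10, 11, 12, 13, 14, 15}
Step 18: find(9) -> no change; set of 9 is {0, 2, 3, 5, 6, 7, 8, 9, 10, 11, 12, 13, 14, 15}
Step 19: find(8) -> no change; set of 8 is {0, 2, 3, 5, 6, 7, 8, 9, 10, 11, 12, 13, 14, 15}
Component of 6: {0, 2, 3, 5, 6, 7, 8, 9, 10, 11, 12, 13, 14, 15}

Answer: 0, 2, 3, 5, 6, 7, 8, 9, 10, 11, 12, 13, 14, 15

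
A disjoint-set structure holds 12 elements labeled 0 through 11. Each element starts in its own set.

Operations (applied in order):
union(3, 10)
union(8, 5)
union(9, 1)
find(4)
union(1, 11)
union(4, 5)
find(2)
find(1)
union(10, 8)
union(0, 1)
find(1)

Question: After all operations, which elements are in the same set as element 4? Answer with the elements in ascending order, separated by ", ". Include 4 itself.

Answer: 3, 4, 5, 8, 10

Derivation:
Step 1: union(3, 10) -> merged; set of 3 now {3, 10}
Step 2: union(8, 5) -> merged; set of 8 now {5, 8}
Step 3: union(9, 1) -> merged; set of 9 now {1, 9}
Step 4: find(4) -> no change; set of 4 is {4}
Step 5: union(1, 11) -> merged; set of 1 now {1, 9, 11}
Step 6: union(4, 5) -> merged; set of 4 now {4, 5, 8}
Step 7: find(2) -> no change; set of 2 is {2}
Step 8: find(1) -> no change; set of 1 is {1, 9, 11}
Step 9: union(10, 8) -> merged; set of 10 now {3, 4, 5, 8, 10}
Step 10: union(0, 1) -> merged; set of 0 now {0, 1, 9, 11}
Step 11: find(1) -> no change; set of 1 is {0, 1, 9, 11}
Component of 4: {3, 4, 5, 8, 10}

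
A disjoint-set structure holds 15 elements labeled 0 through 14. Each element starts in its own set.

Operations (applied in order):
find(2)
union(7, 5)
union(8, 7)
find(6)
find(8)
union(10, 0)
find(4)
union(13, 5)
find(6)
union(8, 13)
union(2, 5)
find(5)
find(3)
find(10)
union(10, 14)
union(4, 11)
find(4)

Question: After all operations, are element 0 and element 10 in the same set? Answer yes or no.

Step 1: find(2) -> no change; set of 2 is {2}
Step 2: union(7, 5) -> merged; set of 7 now {5, 7}
Step 3: union(8, 7) -> merged; set of 8 now {5, 7, 8}
Step 4: find(6) -> no change; set of 6 is {6}
Step 5: find(8) -> no change; set of 8 is {5, 7, 8}
Step 6: union(10, 0) -> merged; set of 10 now {0, 10}
Step 7: find(4) -> no change; set of 4 is {4}
Step 8: union(13, 5) -> merged; set of 13 now {5, 7, 8, 13}
Step 9: find(6) -> no change; set of 6 is {6}
Step 10: union(8, 13) -> already same set; set of 8 now {5, 7, 8, 13}
Step 11: union(2, 5) -> merged; set of 2 now {2, 5, 7, 8, 13}
Step 12: find(5) -> no change; set of 5 is {2, 5, 7, 8, 13}
Step 13: find(3) -> no change; set of 3 is {3}
Step 14: find(10) -> no change; set of 10 is {0, 10}
Step 15: union(10, 14) -> merged; set of 10 now {0, 10, 14}
Step 16: union(4, 11) -> merged; set of 4 now {4, 11}
Step 17: find(4) -> no change; set of 4 is {4, 11}
Set of 0: {0, 10, 14}; 10 is a member.

Answer: yes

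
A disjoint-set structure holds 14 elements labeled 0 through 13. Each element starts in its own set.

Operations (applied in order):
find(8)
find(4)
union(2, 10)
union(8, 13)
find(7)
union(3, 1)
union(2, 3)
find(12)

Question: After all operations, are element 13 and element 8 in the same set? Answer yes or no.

Answer: yes

Derivation:
Step 1: find(8) -> no change; set of 8 is {8}
Step 2: find(4) -> no change; set of 4 is {4}
Step 3: union(2, 10) -> merged; set of 2 now {2, 10}
Step 4: union(8, 13) -> merged; set of 8 now {8, 13}
Step 5: find(7) -> no change; set of 7 is {7}
Step 6: union(3, 1) -> merged; set of 3 now {1, 3}
Step 7: union(2, 3) -> merged; set of 2 now {1, 2, 3, 10}
Step 8: find(12) -> no change; set of 12 is {12}
Set of 13: {8, 13}; 8 is a member.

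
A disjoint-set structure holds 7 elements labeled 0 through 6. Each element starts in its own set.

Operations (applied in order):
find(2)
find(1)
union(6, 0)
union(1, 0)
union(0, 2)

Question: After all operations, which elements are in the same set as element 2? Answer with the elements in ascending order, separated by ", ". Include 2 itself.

Answer: 0, 1, 2, 6

Derivation:
Step 1: find(2) -> no change; set of 2 is {2}
Step 2: find(1) -> no change; set of 1 is {1}
Step 3: union(6, 0) -> merged; set of 6 now {0, 6}
Step 4: union(1, 0) -> merged; set of 1 now {0, 1, 6}
Step 5: union(0, 2) -> merged; set of 0 now {0, 1, 2, 6}
Component of 2: {0, 1, 2, 6}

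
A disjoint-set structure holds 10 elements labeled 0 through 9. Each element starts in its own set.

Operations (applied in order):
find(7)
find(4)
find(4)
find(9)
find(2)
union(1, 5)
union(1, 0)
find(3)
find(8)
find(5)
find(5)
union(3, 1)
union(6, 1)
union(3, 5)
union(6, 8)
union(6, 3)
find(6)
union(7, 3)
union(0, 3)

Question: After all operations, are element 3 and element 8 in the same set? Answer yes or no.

Answer: yes

Derivation:
Step 1: find(7) -> no change; set of 7 is {7}
Step 2: find(4) -> no change; set of 4 is {4}
Step 3: find(4) -> no change; set of 4 is {4}
Step 4: find(9) -> no change; set of 9 is {9}
Step 5: find(2) -> no change; set of 2 is {2}
Step 6: union(1, 5) -> merged; set of 1 now {1, 5}
Step 7: union(1, 0) -> merged; set of 1 now {0, 1, 5}
Step 8: find(3) -> no change; set of 3 is {3}
Step 9: find(8) -> no change; set of 8 is {8}
Step 10: find(5) -> no change; set of 5 is {0, 1, 5}
Step 11: find(5) -> no change; set of 5 is {0, 1, 5}
Step 12: union(3, 1) -> merged; set of 3 now {0, 1, 3, 5}
Step 13: union(6, 1) -> merged; set of 6 now {0, 1, 3, 5, 6}
Step 14: union(3, 5) -> already same set; set of 3 now {0, 1, 3, 5, 6}
Step 15: union(6, 8) -> merged; set of 6 now {0, 1, 3, 5, 6, 8}
Step 16: union(6, 3) -> already same set; set of 6 now {0, 1, 3, 5, 6, 8}
Step 17: find(6) -> no change; set of 6 is {0, 1, 3, 5, 6, 8}
Step 18: union(7, 3) -> merged; set of 7 now {0, 1, 3, 5, 6, 7, 8}
Step 19: union(0, 3) -> already same set; set of 0 now {0, 1, 3, 5, 6, 7, 8}
Set of 3: {0, 1, 3, 5, 6, 7, 8}; 8 is a member.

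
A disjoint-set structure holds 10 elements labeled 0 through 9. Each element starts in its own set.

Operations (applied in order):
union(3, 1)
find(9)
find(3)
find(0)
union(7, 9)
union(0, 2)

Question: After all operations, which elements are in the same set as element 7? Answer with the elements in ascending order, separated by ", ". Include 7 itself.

Step 1: union(3, 1) -> merged; set of 3 now {1, 3}
Step 2: find(9) -> no change; set of 9 is {9}
Step 3: find(3) -> no change; set of 3 is {1, 3}
Step 4: find(0) -> no change; set of 0 is {0}
Step 5: union(7, 9) -> merged; set of 7 now {7, 9}
Step 6: union(0, 2) -> merged; set of 0 now {0, 2}
Component of 7: {7, 9}

Answer: 7, 9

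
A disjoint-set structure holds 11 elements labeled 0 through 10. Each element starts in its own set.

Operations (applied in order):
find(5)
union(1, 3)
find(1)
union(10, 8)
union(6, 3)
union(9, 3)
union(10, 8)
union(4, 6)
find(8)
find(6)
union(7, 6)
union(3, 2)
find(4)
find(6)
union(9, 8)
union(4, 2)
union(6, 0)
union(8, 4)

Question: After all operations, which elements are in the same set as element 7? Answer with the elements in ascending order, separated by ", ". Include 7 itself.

Answer: 0, 1, 2, 3, 4, 6, 7, 8, 9, 10

Derivation:
Step 1: find(5) -> no change; set of 5 is {5}
Step 2: union(1, 3) -> merged; set of 1 now {1, 3}
Step 3: find(1) -> no change; set of 1 is {1, 3}
Step 4: union(10, 8) -> merged; set of 10 now {8, 10}
Step 5: union(6, 3) -> merged; set of 6 now {1, 3, 6}
Step 6: union(9, 3) -> merged; set of 9 now {1, 3, 6, 9}
Step 7: union(10, 8) -> already same set; set of 10 now {8, 10}
Step 8: union(4, 6) -> merged; set of 4 now {1, 3, 4, 6, 9}
Step 9: find(8) -> no change; set of 8 is {8, 10}
Step 10: find(6) -> no change; set of 6 is {1, 3, 4, 6, 9}
Step 11: union(7, 6) -> merged; set of 7 now {1, 3, 4, 6, 7, 9}
Step 12: union(3, 2) -> merged; set of 3 now {1, 2, 3, 4, 6, 7, 9}
Step 13: find(4) -> no change; set of 4 is {1, 2, 3, 4, 6, 7, 9}
Step 14: find(6) -> no change; set of 6 is {1, 2, 3, 4, 6, 7, 9}
Step 15: union(9, 8) -> merged; set of 9 now {1, 2, 3, 4, 6, 7, 8, 9, 10}
Step 16: union(4, 2) -> already same set; set of 4 now {1, 2, 3, 4, 6, 7, 8, 9, 10}
Step 17: union(6, 0) -> merged; set of 6 now {0, 1, 2, 3, 4, 6, 7, 8, 9, 10}
Step 18: union(8, 4) -> already same set; set of 8 now {0, 1, 2, 3, 4, 6, 7, 8, 9, 10}
Component of 7: {0, 1, 2, 3, 4, 6, 7, 8, 9, 10}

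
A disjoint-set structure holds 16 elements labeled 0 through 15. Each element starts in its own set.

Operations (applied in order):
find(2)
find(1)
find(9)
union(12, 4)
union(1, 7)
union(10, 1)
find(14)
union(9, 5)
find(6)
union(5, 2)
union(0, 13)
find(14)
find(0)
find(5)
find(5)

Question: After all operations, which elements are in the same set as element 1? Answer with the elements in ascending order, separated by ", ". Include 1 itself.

Answer: 1, 7, 10

Derivation:
Step 1: find(2) -> no change; set of 2 is {2}
Step 2: find(1) -> no change; set of 1 is {1}
Step 3: find(9) -> no change; set of 9 is {9}
Step 4: union(12, 4) -> merged; set of 12 now {4, 12}
Step 5: union(1, 7) -> merged; set of 1 now {1, 7}
Step 6: union(10, 1) -> merged; set of 10 now {1, 7, 10}
Step 7: find(14) -> no change; set of 14 is {14}
Step 8: union(9, 5) -> merged; set of 9 now {5, 9}
Step 9: find(6) -> no change; set of 6 is {6}
Step 10: union(5, 2) -> merged; set of 5 now {2, 5, 9}
Step 11: union(0, 13) -> merged; set of 0 now {0, 13}
Step 12: find(14) -> no change; set of 14 is {14}
Step 13: find(0) -> no change; set of 0 is {0, 13}
Step 14: find(5) -> no change; set of 5 is {2, 5, 9}
Step 15: find(5) -> no change; set of 5 is {2, 5, 9}
Component of 1: {1, 7, 10}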